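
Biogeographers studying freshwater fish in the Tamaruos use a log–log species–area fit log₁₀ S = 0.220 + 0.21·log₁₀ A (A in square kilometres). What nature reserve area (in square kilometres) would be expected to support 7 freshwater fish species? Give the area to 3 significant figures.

948 square kilometres

7 = 1.66 × A^0.21  ⇒  A^0.21 = 7/1.66 = 4.218
ln A = ln(4.218) / 0.21 = 1.4393 / 0.21 = 6.8540
A = e^6.8540 ≈ 947.7 square kilometres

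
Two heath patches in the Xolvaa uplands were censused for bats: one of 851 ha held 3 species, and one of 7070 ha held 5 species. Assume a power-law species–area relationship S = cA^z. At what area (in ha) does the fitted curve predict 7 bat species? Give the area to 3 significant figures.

z = ln(5/3) / ln(7070/851) = 0.5108 / 2.1172 = 0.2413
c = 3 / 851^0.2413 = 3 / 5.092 = 0.5891
A = (7/0.5891)^(1/0.2413) ⇒ ln A = ln(11.88)/0.2413 = 10.2582
A = e^10.2582 ≈ 28515 ha

28500 ha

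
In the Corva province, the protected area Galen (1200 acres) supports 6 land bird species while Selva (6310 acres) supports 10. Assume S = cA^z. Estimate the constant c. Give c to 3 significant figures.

z = ln(S₂/S₁) / ln(A₂/A₁) = ln(10/6) / ln(6310/1200) = 0.5108 / 1.6598 = 0.3078
c = S₁ / A₁^z = 6 / 1200^0.3078 = 6 / 8.864 = 0.6769

0.677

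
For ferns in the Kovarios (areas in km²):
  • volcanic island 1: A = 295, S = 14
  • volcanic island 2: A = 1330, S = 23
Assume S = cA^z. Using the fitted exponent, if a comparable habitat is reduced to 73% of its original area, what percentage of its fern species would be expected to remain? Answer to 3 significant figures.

z = ln(23/14) / ln(1330/295) = 0.4964 / 1.5060 = 0.3296
S_new/S_old = (A_new/A_old)^z = 0.73^0.3296 = exp(0.3296 × -0.3147) = 0.9015

90.1%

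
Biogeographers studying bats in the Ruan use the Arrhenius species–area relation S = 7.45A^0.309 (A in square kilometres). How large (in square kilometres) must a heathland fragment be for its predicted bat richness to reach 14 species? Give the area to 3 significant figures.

14 = 7.45 × A^0.309  ⇒  A^0.309 = 14/7.45 = 1.879
ln A = ln(1.879) / 0.309 = 0.6308 / 0.309 = 2.0416
A = e^2.0416 ≈ 7.703 square kilometres

7.70 square kilometres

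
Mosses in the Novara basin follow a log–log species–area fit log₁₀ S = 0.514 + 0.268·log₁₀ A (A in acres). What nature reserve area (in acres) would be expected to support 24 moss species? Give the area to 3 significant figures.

24 = 3.266 × A^0.268  ⇒  A^0.268 = 24/3.266 = 7.349
ln A = ln(7.349) / 0.268 = 1.9945 / 0.268 = 7.4423
A = e^7.4423 ≈ 1707 acres

1710 acres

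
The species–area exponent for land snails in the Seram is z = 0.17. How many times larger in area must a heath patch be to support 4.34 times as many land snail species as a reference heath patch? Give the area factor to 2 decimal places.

(A₂/A₁)^0.17 = 4.34, so A₂/A₁ = 4.34^(1/0.17) = 4.34^5.882
ln(A₂/A₁) = ln 4.34 / 0.17 = 1.4679 / 0.17 = 8.6346
A₂/A₁ = e^8.6346 ≈ 5623

5622.63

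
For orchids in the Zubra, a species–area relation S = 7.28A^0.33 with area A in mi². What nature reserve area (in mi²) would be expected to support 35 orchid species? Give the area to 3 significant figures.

117 mi²

35 = 7.28 × A^0.33  ⇒  A^0.33 = 35/7.28 = 4.808
ln A = ln(4.808) / 0.33 = 1.5702 / 0.33 = 4.7582
A = e^4.7582 ≈ 116.5 mi²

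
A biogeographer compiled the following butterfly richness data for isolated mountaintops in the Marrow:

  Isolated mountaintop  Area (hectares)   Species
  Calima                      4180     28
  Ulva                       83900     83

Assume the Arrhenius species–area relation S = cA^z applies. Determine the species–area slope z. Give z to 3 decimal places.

Taking logs: ln S = ln c + z ln A, so z = (ln S₂ − ln S₁)/(ln A₂ − ln A₁).
z = ln(83/28) / ln(83900/4180) = ln(2.964) / ln(20.07) = 1.0866 / 2.9993 = 0.3623

0.362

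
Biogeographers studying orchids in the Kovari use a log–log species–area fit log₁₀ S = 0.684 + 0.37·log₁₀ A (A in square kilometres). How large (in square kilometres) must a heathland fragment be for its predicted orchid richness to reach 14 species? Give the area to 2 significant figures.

18 square kilometres

14 = 4.831 × A^0.37  ⇒  A^0.37 = 14/4.831 = 2.898
ln A = ln(2.898) / 0.37 = 1.0641 / 0.37 = 2.8759
A = e^2.8759 ≈ 17.74 square kilometres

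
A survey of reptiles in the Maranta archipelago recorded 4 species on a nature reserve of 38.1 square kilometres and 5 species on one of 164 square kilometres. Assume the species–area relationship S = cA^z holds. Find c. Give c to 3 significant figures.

2.29

z = ln(S₂/S₁) / ln(A₂/A₁) = ln(5/4) / ln(164/38.1) = 0.2231 / 1.4597 = 0.1529
c = S₁ / A₁^z = 4 / 38.1^0.1529 = 4 / 1.745 = 2.293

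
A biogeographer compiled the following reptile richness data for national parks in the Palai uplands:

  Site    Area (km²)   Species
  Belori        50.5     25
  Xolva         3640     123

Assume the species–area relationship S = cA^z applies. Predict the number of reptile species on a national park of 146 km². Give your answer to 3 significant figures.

z = ln(123/25) / ln(3640/50.5) = 1.5933 / 4.2778 = 0.3725
c = 25 / 50.5^0.3725 = 25 / 4.309 = 5.801
S₃ = 5.801 × 146^0.3725 = 5.801 × 6.399 ≈ 37.13

37.1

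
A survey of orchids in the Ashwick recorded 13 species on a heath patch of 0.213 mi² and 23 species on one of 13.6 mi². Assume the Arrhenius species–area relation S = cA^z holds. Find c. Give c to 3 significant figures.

z = ln(S₂/S₁) / ln(A₂/A₁) = ln(23/13) / ln(13.6/0.213) = 0.5705 / 4.1565 = 0.1373
c = S₁ / A₁^z = 13 / 0.213^0.1373 = 13 / 0.8087 = 16.07

16.1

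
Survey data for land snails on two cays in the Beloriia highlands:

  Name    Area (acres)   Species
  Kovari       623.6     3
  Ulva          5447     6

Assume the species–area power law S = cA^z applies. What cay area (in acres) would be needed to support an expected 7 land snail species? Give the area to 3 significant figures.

8820 acres

z = ln(6/3) / ln(5447/623.6) = 0.6931 / 2.1673 = 0.3198
c = 3 / 623.6^0.3198 = 3 / 7.832 = 0.3831
A = (7/0.3831)^(1/0.3198) ⇒ ln A = ln(18.27)/0.3198 = 9.0848
A = e^9.0848 ≈ 8820 acres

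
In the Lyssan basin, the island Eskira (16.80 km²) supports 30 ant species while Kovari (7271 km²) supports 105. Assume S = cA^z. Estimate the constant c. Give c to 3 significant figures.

16.8

z = ln(S₂/S₁) / ln(A₂/A₁) = ln(105/30) / ln(7271/16.8) = 1.2528 / 6.0703 = 0.2064
c = S₁ / A₁^z = 30 / 16.8^0.2064 = 30 / 1.79 = 16.76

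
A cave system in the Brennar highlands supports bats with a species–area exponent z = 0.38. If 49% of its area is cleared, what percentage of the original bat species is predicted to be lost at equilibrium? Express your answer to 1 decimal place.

S_new/S_old = (A_new/A_old)^z = 0.51^0.38
= exp(0.38 × ln 0.51) = exp(0.38 × -0.6733) = exp(-0.2559) ≈ 0.7742
Fraction lost = 1 − 0.7742 = 0.2258

22.6%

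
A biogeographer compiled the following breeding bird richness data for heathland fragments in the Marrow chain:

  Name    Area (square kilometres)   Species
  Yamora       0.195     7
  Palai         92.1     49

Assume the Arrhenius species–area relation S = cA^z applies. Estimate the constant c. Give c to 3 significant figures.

z = ln(S₂/S₁) / ln(A₂/A₁) = ln(49/7) / ln(92.1/0.195) = 1.9459 / 6.1576 = 0.3160
c = S₁ / A₁^z = 7 / 0.195^0.3160 = 7 / 0.5965 = 11.73

11.7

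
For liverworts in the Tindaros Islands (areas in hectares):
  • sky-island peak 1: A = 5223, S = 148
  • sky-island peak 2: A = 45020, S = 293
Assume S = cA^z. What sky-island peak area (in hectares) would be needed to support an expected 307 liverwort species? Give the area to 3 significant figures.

52200 hectares

z = ln(293/148) / ln(45020/5223) = 0.6830 / 2.1540 = 0.3171
c = 148 / 5223^0.3171 = 148 / 15.09 = 9.805
A = (307/9.805)^(1/0.3171) ⇒ ln A = ln(31.31)/0.3171 = 10.8621
A = e^10.8621 ≈ 52160 hectares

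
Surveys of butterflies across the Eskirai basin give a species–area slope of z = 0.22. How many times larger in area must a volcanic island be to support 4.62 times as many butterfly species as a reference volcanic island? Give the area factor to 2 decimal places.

1049.78

(A₂/A₁)^0.22 = 4.62, so A₂/A₁ = 4.62^(1/0.22) = 4.62^4.545
ln(A₂/A₁) = ln 4.62 / 0.22 = 1.5304 / 0.22 = 6.9563
A₂/A₁ = e^6.9563 ≈ 1050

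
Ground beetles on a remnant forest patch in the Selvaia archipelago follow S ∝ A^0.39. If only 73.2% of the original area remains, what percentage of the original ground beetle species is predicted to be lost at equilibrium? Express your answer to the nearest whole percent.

S_new/S_old = (A_new/A_old)^z = 0.732^0.39
= exp(0.39 × ln 0.732) = exp(0.39 × -0.3120) = exp(-0.1217) ≈ 0.8854
Fraction lost = 1 − 0.8854 = 0.1146

11%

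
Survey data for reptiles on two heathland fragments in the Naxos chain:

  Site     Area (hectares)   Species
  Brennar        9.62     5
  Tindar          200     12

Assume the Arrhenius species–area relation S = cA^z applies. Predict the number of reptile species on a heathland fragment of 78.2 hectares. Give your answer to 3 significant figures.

z = ln(12/5) / ln(200/9.62) = 0.8755 / 3.0345 = 0.2885
c = 5 / 9.62^0.2885 = 5 / 1.922 = 2.602
S₃ = 2.602 × 78.2^0.2885 = 2.602 × 3.517 ≈ 9.152

9.15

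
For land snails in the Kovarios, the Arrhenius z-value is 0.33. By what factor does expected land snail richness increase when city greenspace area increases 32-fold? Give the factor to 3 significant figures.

3.14

S₂/S₁ = (A₂/A₁)^z = 32^0.33
ln(S₂/S₁) = 0.33 × ln 32 = 0.33 × 3.4657 = 1.1437
S₂/S₁ = e^1.1437 ≈ 3.138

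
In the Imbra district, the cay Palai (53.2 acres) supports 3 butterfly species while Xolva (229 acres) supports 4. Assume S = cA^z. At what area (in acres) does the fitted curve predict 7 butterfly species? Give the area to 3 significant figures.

z = ln(4/3) / ln(229/53.2) = 0.2877 / 1.4597 = 0.1971
c = 3 / 53.2^0.1971 = 3 / 2.189 = 1.371
A = (7/1.371)^(1/0.1971) ⇒ ln A = ln(5.107)/0.1971 = 8.2731
A = e^8.2731 ≈ 3917 acres

3920 acres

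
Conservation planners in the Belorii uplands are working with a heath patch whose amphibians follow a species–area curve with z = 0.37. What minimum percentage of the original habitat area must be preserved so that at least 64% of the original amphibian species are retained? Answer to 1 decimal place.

Need (A_new/A_old)^0.37 = 0.64, so A_new/A_old = 0.64^(1/0.37) = 0.64^2.703
ln(A_new/A_old) = ln 0.64 / 0.37 = -0.4463 / 0.37 = -1.2062
A_new/A_old = e^-1.2062 ≈ 0.2993

29.9%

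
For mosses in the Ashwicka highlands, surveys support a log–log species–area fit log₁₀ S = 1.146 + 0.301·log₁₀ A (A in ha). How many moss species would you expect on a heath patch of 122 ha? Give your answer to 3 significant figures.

59.4

S = 14 × 122^0.301
ln S = ln 14 + 0.301 × ln 122 = 2.6388 + 0.301 × 4.8040 = 4.0848
S = e^4.0848 ≈ 59.43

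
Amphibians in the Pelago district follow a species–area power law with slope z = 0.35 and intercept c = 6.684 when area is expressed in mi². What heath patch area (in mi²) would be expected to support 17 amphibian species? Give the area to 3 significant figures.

14.4 mi²

17 = 6.684 × A^0.35  ⇒  A^0.35 = 17/6.684 = 2.543
ln A = ln(2.543) / 0.35 = 0.9335 / 0.35 = 2.6671
A = e^2.6671 ≈ 14.4 mi²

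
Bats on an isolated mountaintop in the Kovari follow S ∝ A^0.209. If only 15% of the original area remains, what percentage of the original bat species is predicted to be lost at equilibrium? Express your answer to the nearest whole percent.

33%

S_new/S_old = (A_new/A_old)^z = 0.15^0.209
= exp(0.209 × ln 0.15) = exp(0.209 × -1.8971) = exp(-0.3965) ≈ 0.6727
Fraction lost = 1 − 0.6727 = 0.3273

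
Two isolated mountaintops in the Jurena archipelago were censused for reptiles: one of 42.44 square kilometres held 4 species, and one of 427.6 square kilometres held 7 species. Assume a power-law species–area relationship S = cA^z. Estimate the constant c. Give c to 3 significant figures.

z = ln(S₂/S₁) / ln(A₂/A₁) = ln(7/4) / ln(427.6/42.44) = 0.5596 / 2.3101 = 0.2422
c = S₁ / A₁^z = 4 / 42.44^0.2422 = 4 / 2.479 = 1.613

1.61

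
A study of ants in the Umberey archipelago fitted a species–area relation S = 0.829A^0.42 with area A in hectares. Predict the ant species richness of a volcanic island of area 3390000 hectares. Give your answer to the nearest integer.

458

S = 0.829 × 3390000^0.42
ln S = ln 0.829 + 0.42 × ln 3390000 = -0.1875 + 0.42 × 15.0363 = 6.1277
S = e^6.1277 ≈ 458.4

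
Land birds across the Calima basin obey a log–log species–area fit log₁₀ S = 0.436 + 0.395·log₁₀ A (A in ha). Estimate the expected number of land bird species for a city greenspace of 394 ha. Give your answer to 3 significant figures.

S = 2.729 × 394^0.395 = 2.729 × 10.6 ≈ 28.92

28.9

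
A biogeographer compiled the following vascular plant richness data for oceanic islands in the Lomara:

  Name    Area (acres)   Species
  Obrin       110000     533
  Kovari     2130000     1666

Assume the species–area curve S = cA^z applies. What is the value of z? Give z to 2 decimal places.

Taking logs: ln S = ln c + z ln A, so z = (ln S₂ − ln S₁)/(ln A₂ − ln A₁).
z = ln(1666/533) / ln(2130000/110000) = ln(3.126) / ln(19.36) = 1.1397 / 2.9634 = 0.3846

0.38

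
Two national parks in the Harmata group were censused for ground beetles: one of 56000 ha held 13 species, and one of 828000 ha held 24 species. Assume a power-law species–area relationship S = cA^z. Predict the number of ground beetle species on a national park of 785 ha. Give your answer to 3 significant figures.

z = ln(24/13) / ln(828000/56000) = 0.6131 / 2.6937 = 0.2276
c = 13 / 56000^0.2276 = 13 / 12.04 = 1.079
S₃ = 1.079 × 785^0.2276 = 1.079 × 4.559 ≈ 4.922

4.92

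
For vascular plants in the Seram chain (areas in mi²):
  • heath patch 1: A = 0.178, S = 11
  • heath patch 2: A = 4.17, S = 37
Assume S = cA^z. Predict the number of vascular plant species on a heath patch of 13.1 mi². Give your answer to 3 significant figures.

z = ln(37/11) / ln(4.17/0.178) = 1.2130 / 3.1539 = 0.3846
c = 11 / 0.178^0.3846 = 11 / 0.5149 = 21.36
S₃ = 21.36 × 13.1^0.3846 = 21.36 × 2.69 ≈ 57.47

57.5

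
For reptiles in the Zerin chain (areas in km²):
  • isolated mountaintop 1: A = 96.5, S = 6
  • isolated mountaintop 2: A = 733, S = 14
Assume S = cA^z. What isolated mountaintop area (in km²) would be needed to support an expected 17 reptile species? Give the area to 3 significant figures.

z = ln(14/6) / ln(733/96.5) = 0.8473 / 2.0276 = 0.4179
c = 6 / 96.5^0.4179 = 6 / 6.75 = 0.8889
A = (17/0.8889)^(1/0.4179) ⇒ ln A = ln(19.12)/0.4179 = 7.0618
A = e^7.0618 ≈ 1167 km²

1170 km²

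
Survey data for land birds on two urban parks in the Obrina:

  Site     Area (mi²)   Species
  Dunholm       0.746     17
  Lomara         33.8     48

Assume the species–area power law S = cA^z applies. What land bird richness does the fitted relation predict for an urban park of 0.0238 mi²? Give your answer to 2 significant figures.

z = ln(48/17) / ln(33.8/0.746) = 1.0380 / 3.8135 = 0.2722
c = 17 / 0.746^0.2722 = 17 / 0.9233 = 18.41
S₃ = 18.41 × 0.0238^0.2722 = 18.41 × 0.3615 ≈ 6.656

6.7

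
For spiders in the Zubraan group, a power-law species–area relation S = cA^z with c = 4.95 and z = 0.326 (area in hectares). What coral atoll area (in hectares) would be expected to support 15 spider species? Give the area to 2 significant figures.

15 = 4.95 × A^0.326  ⇒  A^0.326 = 15/4.95 = 3.03
ln A = ln(3.03) / 0.326 = 1.1087 / 0.326 = 3.4008
A = e^3.4008 ≈ 29.99 hectares

30 hectares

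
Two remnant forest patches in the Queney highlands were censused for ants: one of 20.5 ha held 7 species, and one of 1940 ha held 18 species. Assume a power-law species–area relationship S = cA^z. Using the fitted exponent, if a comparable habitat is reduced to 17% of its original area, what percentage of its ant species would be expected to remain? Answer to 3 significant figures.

69.2%

z = ln(18/7) / ln(1940/20.5) = 0.9445 / 4.5500 = 0.2076
S_new/S_old = (A_new/A_old)^z = 0.17^0.2076 = exp(0.2076 × -1.7720) = 0.6922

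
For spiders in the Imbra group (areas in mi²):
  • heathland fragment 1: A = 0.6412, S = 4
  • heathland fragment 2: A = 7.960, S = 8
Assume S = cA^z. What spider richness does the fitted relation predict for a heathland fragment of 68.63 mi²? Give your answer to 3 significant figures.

14.5

z = ln(8/4) / ln(7.96/0.6412) = 0.6931 / 2.5188 = 0.2752
c = 4 / 0.6412^0.2752 = 4 / 0.8849 = 4.52
S₃ = 4.52 × 68.63^0.2752 = 4.52 × 3.202 ≈ 14.47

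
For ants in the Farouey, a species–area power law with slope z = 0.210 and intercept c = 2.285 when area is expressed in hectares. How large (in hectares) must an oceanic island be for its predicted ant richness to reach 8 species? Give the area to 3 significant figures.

8 = 2.285 × A^0.21  ⇒  A^0.21 = 8/2.285 = 3.501
ln A = ln(3.501) / 0.21 = 1.2531 / 0.21 = 5.9670
A = e^5.9670 ≈ 390.3 hectares

390 hectares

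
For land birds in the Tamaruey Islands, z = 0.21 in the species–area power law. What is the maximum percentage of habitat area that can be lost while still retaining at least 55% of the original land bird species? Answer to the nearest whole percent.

94%

Need (A_new/A_old)^0.21 = 0.55, so A_new/A_old = 0.55^(1/0.21) = 0.55^4.762
ln(A_new/A_old) = ln 0.55 / 0.21 = -0.5978 / 0.21 = -2.8468
A_new/A_old = e^-2.8468 ≈ 0.05803
Fraction that can be lost = 1 − 0.05803 = 0.942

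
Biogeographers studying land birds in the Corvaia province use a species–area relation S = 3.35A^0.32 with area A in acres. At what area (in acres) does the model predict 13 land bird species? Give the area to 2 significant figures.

69 acres

13 = 3.35 × A^0.32  ⇒  A^0.32 = 13/3.35 = 3.881
ln A = ln(3.881) / 0.32 = 1.3560 / 0.32 = 4.2375
A = e^4.2375 ≈ 69.23 acres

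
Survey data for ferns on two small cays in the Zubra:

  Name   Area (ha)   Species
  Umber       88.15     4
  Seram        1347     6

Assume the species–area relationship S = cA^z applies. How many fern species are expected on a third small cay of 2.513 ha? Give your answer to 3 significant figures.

z = ln(6/4) / ln(1347/88.15) = 0.4055 / 2.7266 = 0.1487
c = 4 / 88.15^0.1487 = 4 / 1.947 = 2.055
S₃ = 2.055 × 2.513^0.1487 = 2.055 × 1.147 ≈ 2.357

2.36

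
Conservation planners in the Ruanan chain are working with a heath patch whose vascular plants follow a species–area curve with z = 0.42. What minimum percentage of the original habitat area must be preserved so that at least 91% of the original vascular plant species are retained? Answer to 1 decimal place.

Need (A_new/A_old)^0.42 = 0.91, so A_new/A_old = 0.91^(1/0.42) = 0.91^2.381
ln(A_new/A_old) = ln 0.91 / 0.42 = -0.0943 / 0.42 = -0.2245
A_new/A_old = e^-0.2245 ≈ 0.7989

79.9%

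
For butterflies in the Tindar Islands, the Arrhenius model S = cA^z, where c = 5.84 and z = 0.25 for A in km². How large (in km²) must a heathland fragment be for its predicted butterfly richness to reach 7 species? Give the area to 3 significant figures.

2.06 km²

7 = 5.84 × A^0.25  ⇒  A^0.25 = 7/5.84 = 1.199
ln A = ln(1.199) / 0.25 = 0.1812 / 0.25 = 0.7247
A = e^0.7247 ≈ 2.064 km²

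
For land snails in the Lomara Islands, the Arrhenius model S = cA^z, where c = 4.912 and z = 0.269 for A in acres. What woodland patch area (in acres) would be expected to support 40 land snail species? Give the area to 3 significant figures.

2430 acres

40 = 4.912 × A^0.269  ⇒  A^0.269 = 40/4.912 = 8.143
ln A = ln(8.143) / 0.269 = 2.0972 / 0.269 = 7.7963
A = e^7.7963 ≈ 2432 acres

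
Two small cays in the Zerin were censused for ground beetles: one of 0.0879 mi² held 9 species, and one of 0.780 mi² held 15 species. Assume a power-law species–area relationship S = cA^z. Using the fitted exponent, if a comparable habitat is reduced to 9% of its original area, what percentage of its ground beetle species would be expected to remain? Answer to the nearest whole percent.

z = ln(15/9) / ln(0.78/0.0879) = 0.5108 / 2.1831 = 0.2340
S_new/S_old = (A_new/A_old)^z = 0.09^0.2340 = exp(0.2340 × -2.4079) = 0.5692

57%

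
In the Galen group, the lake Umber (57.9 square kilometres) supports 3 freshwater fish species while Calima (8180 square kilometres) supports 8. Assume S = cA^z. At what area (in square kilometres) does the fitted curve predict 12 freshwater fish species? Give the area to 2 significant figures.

z = ln(8/3) / ln(8180/57.9) = 0.9808 / 4.9507 = 0.1981
c = 3 / 57.9^0.1981 = 3 / 2.235 = 1.342
A = (12/1.342)^(1/0.1981) ⇒ ln A = ln(8.939)/0.1981 = 11.0560
A = e^11.0560 ≈ 63325 square kilometres

63000 square kilometres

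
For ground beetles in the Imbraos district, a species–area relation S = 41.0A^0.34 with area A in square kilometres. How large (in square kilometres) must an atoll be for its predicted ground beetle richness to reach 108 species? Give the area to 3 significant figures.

17.3 square kilometres

108 = 41 × A^0.34  ⇒  A^0.34 = 108/41 = 2.634
ln A = ln(2.634) / 0.34 = 0.9686 / 0.34 = 2.8487
A = e^2.8487 ≈ 17.27 square kilometres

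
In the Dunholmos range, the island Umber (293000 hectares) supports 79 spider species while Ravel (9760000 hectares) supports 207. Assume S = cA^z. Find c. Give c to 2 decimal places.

z = ln(S₂/S₁) / ln(A₂/A₁) = ln(207/79) / ln(9760000/293000) = 0.9633 / 3.5059 = 0.2748
c = S₁ / A₁^z = 79 / 293000^0.2748 = 79 / 31.77 = 2.486

2.49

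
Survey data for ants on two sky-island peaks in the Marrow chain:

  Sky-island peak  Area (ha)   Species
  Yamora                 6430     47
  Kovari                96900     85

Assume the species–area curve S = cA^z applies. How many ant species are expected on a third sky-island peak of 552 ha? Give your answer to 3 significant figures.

27.5

z = ln(85/47) / ln(96900/6430) = 0.5925 / 2.7127 = 0.2184
c = 47 / 6430^0.2184 = 47 / 6.789 = 6.923
S₃ = 6.923 × 552^0.2184 = 6.923 × 3.971 ≈ 27.49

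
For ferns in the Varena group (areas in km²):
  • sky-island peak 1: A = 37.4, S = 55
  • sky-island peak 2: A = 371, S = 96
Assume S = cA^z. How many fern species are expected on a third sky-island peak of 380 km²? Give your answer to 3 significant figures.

96.6

z = ln(96/55) / ln(371/37.4) = 0.5570 / 2.2945 = 0.2428
c = 55 / 37.4^0.2428 = 55 / 2.409 = 22.83
S₃ = 22.83 × 380^0.2428 = 22.83 × 4.229 ≈ 96.56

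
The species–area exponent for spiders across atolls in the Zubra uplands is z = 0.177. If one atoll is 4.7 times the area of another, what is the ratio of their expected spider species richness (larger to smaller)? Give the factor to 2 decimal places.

1.32

S₂/S₁ = (A₂/A₁)^z = 4.7^0.177
ln(S₂/S₁) = 0.177 × ln 4.7 = 0.177 × 1.5476 = 0.2739
S₂/S₁ = e^0.2739 ≈ 1.315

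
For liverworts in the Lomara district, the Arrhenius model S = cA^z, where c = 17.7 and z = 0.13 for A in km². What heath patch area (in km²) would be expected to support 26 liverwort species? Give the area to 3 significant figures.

19.3 km²

26 = 17.7 × A^0.13  ⇒  A^0.13 = 26/17.7 = 1.469
ln A = ln(1.469) / 0.13 = 0.3845 / 0.13 = 2.9579
A = e^2.9579 ≈ 19.26 km²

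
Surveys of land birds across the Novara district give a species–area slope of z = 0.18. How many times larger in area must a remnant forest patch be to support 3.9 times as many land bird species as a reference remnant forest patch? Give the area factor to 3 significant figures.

1920

(A₂/A₁)^0.18 = 3.9, so A₂/A₁ = 3.9^(1/0.18) = 3.9^5.556
ln(A₂/A₁) = ln 3.9 / 0.18 = 1.3610 / 0.18 = 7.5610
A₂/A₁ = e^7.5610 ≈ 1922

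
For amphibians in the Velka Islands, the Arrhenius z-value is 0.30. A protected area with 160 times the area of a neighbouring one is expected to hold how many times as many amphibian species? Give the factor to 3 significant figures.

4.58

S₂/S₁ = (A₂/A₁)^z = 160^0.3
ln(S₂/S₁) = 0.3 × ln 160 = 0.3 × 5.0752 = 1.5226
S₂/S₁ = e^1.5226 ≈ 4.584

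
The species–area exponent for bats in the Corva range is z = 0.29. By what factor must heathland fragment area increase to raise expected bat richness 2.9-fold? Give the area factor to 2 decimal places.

(A₂/A₁)^0.29 = 2.9, so A₂/A₁ = 2.9^(1/0.29) = 2.9^3.448
ln(A₂/A₁) = ln 2.9 / 0.29 = 1.0647 / 0.29 = 3.6714
A₂/A₁ = e^3.6714 ≈ 39.31

39.31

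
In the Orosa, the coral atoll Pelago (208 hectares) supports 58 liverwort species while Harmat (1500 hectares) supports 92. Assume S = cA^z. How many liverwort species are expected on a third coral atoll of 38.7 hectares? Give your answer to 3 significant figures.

39.2

z = ln(92/58) / ln(1500/208) = 0.4613 / 1.9757 = 0.2335
c = 58 / 208^0.2335 = 58 / 3.478 = 16.68
S₃ = 16.68 × 38.7^0.2335 = 16.68 × 2.348 ≈ 39.16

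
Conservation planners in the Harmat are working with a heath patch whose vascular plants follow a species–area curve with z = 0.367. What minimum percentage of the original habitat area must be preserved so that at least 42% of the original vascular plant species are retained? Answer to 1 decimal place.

Need (A_new/A_old)^0.367 = 0.42, so A_new/A_old = 0.42^(1/0.367) = 0.42^2.725
ln(A_new/A_old) = ln 0.42 / 0.367 = -0.8675 / 0.367 = -2.3638
A_new/A_old = e^-2.3638 ≈ 0.09407

9.4%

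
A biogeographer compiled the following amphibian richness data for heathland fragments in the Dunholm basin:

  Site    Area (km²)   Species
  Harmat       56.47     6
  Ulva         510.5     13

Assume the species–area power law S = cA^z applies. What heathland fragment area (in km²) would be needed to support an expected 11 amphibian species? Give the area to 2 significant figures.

320 km²

z = ln(13/6) / ln(510.5/56.47) = 0.7732 / 2.2017 = 0.3512
c = 6 / 56.47^0.3512 = 6 / 4.123 = 1.455
A = (11/1.455)^(1/0.3512) ⇒ ln A = ln(7.559)/0.3512 = 5.7597
A = e^5.7597 ≈ 317.3 km²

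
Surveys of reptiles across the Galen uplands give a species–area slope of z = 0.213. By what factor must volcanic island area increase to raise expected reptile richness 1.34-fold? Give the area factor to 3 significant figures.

3.95

(A₂/A₁)^0.213 = 1.34, so A₂/A₁ = 1.34^(1/0.213) = 1.34^4.695
ln(A₂/A₁) = ln 1.34 / 0.213 = 0.2927 / 0.213 = 1.3740
A₂/A₁ = e^1.3740 ≈ 3.951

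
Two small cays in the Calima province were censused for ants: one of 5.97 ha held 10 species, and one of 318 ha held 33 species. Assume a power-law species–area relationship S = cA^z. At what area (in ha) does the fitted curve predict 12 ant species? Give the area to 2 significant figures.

z = ln(33/10) / ln(318/5.97) = 1.1939 / 3.9753 = 0.3003
c = 10 / 5.97^0.3003 = 10 / 1.71 = 5.847
A = (12/5.847)^(1/0.3003) ⇒ ln A = ln(2.052)/0.3003 = 2.3938
A = e^2.3938 ≈ 10.96 ha

11 ha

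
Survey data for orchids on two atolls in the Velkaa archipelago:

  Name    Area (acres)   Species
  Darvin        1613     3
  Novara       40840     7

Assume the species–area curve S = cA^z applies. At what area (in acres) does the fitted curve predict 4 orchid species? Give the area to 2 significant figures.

z = ln(7/3) / ln(40840/1613) = 0.8473 / 3.2316 = 0.2622
c = 3 / 1613^0.2622 = 3 / 6.935 = 0.4326
A = (4/0.4326)^(1/0.2622) ⇒ ln A = ln(9.246)/0.2622 = 8.4831
A = e^8.4831 ≈ 4832 acres

4800 acres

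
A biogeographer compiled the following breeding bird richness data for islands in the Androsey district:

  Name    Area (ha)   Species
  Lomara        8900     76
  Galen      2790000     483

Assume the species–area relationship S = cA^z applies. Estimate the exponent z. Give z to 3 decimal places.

0.322

Taking logs: ln S = ln c + z ln A, so z = (ln S₂ − ln S₁)/(ln A₂ − ln A₁).
z = ln(483/76) / ln(2790000/8900) = ln(6.355) / ln(313.5) = 1.8493 / 5.7477 = 0.3217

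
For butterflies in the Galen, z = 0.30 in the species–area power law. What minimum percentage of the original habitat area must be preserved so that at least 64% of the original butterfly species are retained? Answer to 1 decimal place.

22.6%

Need (A_new/A_old)^0.3 = 0.64, so A_new/A_old = 0.64^(1/0.3) = 0.64^3.333
ln(A_new/A_old) = ln 0.64 / 0.3 = -0.4463 / 0.3 = -1.4876
A_new/A_old = e^-1.4876 ≈ 0.2259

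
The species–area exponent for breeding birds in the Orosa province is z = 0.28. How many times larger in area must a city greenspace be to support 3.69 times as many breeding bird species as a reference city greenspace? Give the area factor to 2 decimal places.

105.95

(A₂/A₁)^0.28 = 3.69, so A₂/A₁ = 3.69^(1/0.28) = 3.69^3.571
ln(A₂/A₁) = ln 3.69 / 0.28 = 1.3056 / 0.28 = 4.6630
A₂/A₁ = e^4.6630 ≈ 105.9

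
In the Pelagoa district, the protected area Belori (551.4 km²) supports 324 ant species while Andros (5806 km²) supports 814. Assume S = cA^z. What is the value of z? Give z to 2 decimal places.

Taking logs: ln S = ln c + z ln A, so z = (ln S₂ − ln S₁)/(ln A₂ − ln A₁).
z = ln(814/324) / ln(5806/551.4) = ln(2.512) / ln(10.53) = 0.9212 / 2.3542 = 0.3913

0.39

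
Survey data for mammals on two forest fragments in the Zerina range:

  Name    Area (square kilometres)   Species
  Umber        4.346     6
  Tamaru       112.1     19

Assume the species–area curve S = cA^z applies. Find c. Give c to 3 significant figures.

z = ln(S₂/S₁) / ln(A₂/A₁) = ln(19/6) / ln(112.1/4.346) = 1.1527 / 3.2501 = 0.3547
c = S₁ / A₁^z = 6 / 4.346^0.3547 = 6 / 1.684 = 3.563

3.56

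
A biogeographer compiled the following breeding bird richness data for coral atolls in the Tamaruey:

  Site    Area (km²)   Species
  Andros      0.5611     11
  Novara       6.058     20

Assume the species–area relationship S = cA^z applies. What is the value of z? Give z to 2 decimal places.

0.25

Taking logs: ln S = ln c + z ln A, so z = (ln S₂ − ln S₁)/(ln A₂ − ln A₁).
z = ln(20/11) / ln(6.058/0.5611) = ln(1.818) / ln(10.8) = 0.5978 / 2.3792 = 0.2513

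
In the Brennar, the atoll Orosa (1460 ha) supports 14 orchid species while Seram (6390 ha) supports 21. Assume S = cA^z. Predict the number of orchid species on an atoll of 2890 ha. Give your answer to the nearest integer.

17

z = ln(21/14) / ln(6390/1460) = 0.4055 / 1.4763 = 0.2746
c = 14 / 1460^0.2746 = 14 / 7.398 = 1.893
S₃ = 1.893 × 2890^0.2746 = 1.893 × 8.924 ≈ 16.89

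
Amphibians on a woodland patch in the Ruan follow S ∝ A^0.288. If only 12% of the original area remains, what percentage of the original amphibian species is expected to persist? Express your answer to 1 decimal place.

S_new/S_old = (A_new/A_old)^z = 0.12^0.288
= exp(0.288 × ln 0.12) = exp(0.288 × -2.1203) = exp(-0.6106) ≈ 0.543

54.3%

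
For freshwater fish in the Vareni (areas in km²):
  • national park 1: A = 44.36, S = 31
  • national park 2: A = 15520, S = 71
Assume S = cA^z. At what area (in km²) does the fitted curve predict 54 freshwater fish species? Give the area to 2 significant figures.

z = ln(71/31) / ln(15520/44.36) = 0.8287 / 5.8575 = 0.1415
c = 31 / 44.36^0.1415 = 31 / 1.71 = 18.13
A = (54/18.13)^(1/0.1415) ⇒ ln A = ln(2.979)/0.1415 = 7.7153
A = e^7.7153 ≈ 2242 km²

2200 km²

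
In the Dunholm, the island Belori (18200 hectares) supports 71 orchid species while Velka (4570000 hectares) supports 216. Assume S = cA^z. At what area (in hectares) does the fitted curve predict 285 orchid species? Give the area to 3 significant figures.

z = ln(216/71) / ln(4570000/18200) = 1.1126 / 5.5258 = 0.2013
c = 71 / 18200^0.2013 = 71 / 7.207 = 9.852
A = (285/9.852)^(1/0.2013) ⇒ ln A = ln(28.93)/0.2013 = 16.7118
A = e^16.7118 ≈ 18107242 hectares

18100000 hectares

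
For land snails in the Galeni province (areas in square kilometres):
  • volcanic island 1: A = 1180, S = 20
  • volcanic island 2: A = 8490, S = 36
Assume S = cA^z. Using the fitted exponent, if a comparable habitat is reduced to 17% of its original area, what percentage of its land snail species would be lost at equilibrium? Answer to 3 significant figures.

41.0%

z = ln(36/20) / ln(8490/1180) = 0.5878 / 1.9734 = 0.2979
S_new/S_old = (A_new/A_old)^z = 0.17^0.2979 = exp(0.2979 × -1.7720) = 0.5899
Fraction lost = 1 − 0.5899 = 0.4101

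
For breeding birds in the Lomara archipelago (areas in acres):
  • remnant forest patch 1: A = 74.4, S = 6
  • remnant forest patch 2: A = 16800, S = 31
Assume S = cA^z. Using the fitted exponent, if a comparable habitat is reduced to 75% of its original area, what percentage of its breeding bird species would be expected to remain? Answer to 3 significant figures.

z = ln(31/6) / ln(16800/74.4) = 1.6422 / 5.4197 = 0.3030
S_new/S_old = (A_new/A_old)^z = 0.75^0.3030 = exp(0.3030 × -0.2877) = 0.9165

91.7%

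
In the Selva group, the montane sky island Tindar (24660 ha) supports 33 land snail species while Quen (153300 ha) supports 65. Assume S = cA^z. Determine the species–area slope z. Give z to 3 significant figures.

0.371

Taking logs: ln S = ln c + z ln A, so z = (ln S₂ − ln S₁)/(ln A₂ − ln A₁).
z = ln(65/33) / ln(153300/24660) = ln(1.97) / ln(6.217) = 0.6779 / 1.8272 = 0.3710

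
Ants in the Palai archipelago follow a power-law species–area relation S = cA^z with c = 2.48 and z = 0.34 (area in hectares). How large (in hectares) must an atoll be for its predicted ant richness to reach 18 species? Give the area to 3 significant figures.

18 = 2.48 × A^0.34  ⇒  A^0.34 = 18/2.48 = 7.258
ln A = ln(7.258) / 0.34 = 1.9821 / 0.34 = 5.8297
A = e^5.8297 ≈ 340.3 hectares

340 hectares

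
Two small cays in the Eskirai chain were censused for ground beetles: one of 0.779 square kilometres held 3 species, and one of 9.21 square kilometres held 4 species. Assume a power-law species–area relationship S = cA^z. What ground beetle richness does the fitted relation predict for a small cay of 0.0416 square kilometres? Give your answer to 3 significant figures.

2.13

z = ln(4/3) / ln(9.21/0.779) = 0.2877 / 2.4700 = 0.1165
c = 3 / 0.779^0.1165 = 3 / 0.9713 = 3.089
S₃ = 3.089 × 0.0416^0.1165 = 3.089 × 0.6905 ≈ 2.133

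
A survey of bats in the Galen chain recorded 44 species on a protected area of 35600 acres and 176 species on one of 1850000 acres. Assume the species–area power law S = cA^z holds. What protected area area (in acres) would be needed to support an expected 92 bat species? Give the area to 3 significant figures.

291000 acres

z = ln(176/44) / ln(1850000/35600) = 1.3863 / 3.9506 = 0.3509
c = 44 / 35600^0.3509 = 44 / 39.55 = 1.113
A = (92/1.113)^(1/0.3509) ⇒ ln A = ln(82.69)/0.3509 = 12.5821
A = e^12.5821 ≈ 291290 acres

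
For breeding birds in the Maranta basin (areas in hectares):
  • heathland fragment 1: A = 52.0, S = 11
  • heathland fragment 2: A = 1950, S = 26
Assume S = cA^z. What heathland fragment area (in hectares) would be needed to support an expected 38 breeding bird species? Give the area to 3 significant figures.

z = ln(26/11) / ln(1950/52) = 0.8602 / 3.6243 = 0.2373
c = 11 / 52^0.2373 = 11 / 2.554 = 4.306
A = (38/4.306)^(1/0.2373) ⇒ ln A = ln(8.824)/0.2373 = 9.1745
A = e^9.1745 ≈ 9648 hectares

9650 hectares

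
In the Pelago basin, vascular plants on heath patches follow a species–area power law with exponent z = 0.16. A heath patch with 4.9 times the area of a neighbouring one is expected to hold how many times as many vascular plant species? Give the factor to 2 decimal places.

S₂/S₁ = (A₂/A₁)^z = 4.9^0.16
ln(S₂/S₁) = 0.16 × ln 4.9 = 0.16 × 1.5892 = 0.2543
S₂/S₁ = e^0.2543 ≈ 1.29

1.29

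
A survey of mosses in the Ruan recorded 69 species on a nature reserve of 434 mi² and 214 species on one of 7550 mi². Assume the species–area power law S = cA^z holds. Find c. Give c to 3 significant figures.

6.22

z = ln(S₂/S₁) / ln(A₂/A₁) = ln(214/69) / ln(7550/434) = 1.1319 / 2.8563 = 0.3963
c = S₁ / A₁^z = 69 / 434^0.3963 = 69 / 11.1 = 6.218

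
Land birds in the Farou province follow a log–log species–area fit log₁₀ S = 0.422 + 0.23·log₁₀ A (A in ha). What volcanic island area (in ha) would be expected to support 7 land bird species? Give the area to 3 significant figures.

7 = 2.642 × A^0.23  ⇒  A^0.23 = 7/2.642 = 2.649
ln A = ln(2.649) / 0.23 = 0.9742 / 0.23 = 4.2357
A = e^4.2357 ≈ 69.11 ha

69.1 ha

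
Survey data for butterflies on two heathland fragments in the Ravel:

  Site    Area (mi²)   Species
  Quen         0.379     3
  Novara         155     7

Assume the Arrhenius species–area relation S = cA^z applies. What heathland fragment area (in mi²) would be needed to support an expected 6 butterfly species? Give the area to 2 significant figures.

z = ln(7/3) / ln(155/0.379) = 0.8473 / 6.0136 = 0.1409
c = 3 / 0.379^0.1409 = 3 / 0.8722 = 3.439
A = (6/3.439)^(1/0.1409) ⇒ ln A = ln(1.744)/0.1409 = 3.9494
A = e^3.9494 ≈ 51.9 mi²

52 mi²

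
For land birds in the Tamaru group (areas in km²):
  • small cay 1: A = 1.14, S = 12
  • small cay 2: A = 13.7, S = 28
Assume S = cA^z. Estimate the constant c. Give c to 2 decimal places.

11.48

z = ln(S₂/S₁) / ln(A₂/A₁) = ln(28/12) / ln(13.7/1.14) = 0.8473 / 2.4864 = 0.3408
c = S₁ / A₁^z = 12 / 1.14^0.3408 = 12 / 1.046 = 11.48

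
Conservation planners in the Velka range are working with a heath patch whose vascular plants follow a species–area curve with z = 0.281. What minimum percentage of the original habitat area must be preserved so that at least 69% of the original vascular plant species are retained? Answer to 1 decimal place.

Need (A_new/A_old)^0.281 = 0.69, so A_new/A_old = 0.69^(1/0.281) = 0.69^3.559
ln(A_new/A_old) = ln 0.69 / 0.281 = -0.3711 / 0.281 = -1.3205
A_new/A_old = e^-1.3205 ≈ 0.267

26.7%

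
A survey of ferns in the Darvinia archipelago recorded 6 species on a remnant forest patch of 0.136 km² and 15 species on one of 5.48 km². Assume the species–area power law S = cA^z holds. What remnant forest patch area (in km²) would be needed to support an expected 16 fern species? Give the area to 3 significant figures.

7.11 km²

z = ln(15/6) / ln(5.48/0.136) = 0.9163 / 3.6962 = 0.2479
c = 6 / 0.136^0.2479 = 6 / 0.6098 = 9.839
A = (16/9.839)^(1/0.2479) ⇒ ln A = ln(1.626)/0.2479 = 1.9614
A = e^1.9614 ≈ 7.11 km²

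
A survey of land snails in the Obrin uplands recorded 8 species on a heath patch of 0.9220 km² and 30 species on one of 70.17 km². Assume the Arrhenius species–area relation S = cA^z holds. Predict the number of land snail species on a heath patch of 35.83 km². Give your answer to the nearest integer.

z = ln(30/8) / ln(70.17/0.922) = 1.3218 / 4.3321 = 0.3051
c = 8 / 0.922^0.3051 = 8 / 0.9755 = 8.201
S₃ = 8.201 × 35.83^0.3051 = 8.201 × 2.98 ≈ 24.44

24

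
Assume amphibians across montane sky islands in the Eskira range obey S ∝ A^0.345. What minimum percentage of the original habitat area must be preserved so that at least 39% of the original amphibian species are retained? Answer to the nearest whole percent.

Need (A_new/A_old)^0.345 = 0.39, so A_new/A_old = 0.39^(1/0.345) = 0.39^2.899
ln(A_new/A_old) = ln 0.39 / 0.345 = -0.9416 / 0.345 = -2.7293
A_new/A_old = e^-2.7293 ≈ 0.06526

7%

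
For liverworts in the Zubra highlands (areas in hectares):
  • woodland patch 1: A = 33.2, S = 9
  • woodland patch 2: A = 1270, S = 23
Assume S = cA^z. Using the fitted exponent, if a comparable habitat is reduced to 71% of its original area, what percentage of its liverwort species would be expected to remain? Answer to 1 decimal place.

91.6%

z = ln(23/9) / ln(1270/33.2) = 0.9383 / 3.6442 = 0.2575
S_new/S_old = (A_new/A_old)^z = 0.71^0.2575 = exp(0.2575 × -0.3425) = 0.9156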